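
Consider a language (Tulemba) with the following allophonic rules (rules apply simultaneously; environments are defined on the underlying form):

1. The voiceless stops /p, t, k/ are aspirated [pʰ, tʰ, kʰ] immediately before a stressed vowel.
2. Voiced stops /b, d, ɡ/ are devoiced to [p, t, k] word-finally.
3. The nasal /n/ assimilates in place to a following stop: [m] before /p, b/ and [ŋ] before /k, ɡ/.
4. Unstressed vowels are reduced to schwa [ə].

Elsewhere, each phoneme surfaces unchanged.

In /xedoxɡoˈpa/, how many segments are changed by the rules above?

4

Segments that undergo a rule: /e/ → [ə] (rule 4); /o/ → [ə] (rule 4); /o/ → [ə] (rule 4); /p/ → [pʰ] (rule 1).
All other segments surface unchanged.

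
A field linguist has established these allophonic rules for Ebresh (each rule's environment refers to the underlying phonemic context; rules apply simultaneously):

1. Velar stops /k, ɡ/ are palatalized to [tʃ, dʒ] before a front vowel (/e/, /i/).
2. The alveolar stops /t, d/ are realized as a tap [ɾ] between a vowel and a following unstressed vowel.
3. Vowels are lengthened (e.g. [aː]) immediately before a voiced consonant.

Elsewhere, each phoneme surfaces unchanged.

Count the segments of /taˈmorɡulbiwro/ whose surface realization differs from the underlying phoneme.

4

Segments that undergo a rule: /a/ → [aː] (rule 3); /o/ → [oː] (rule 3); /u/ → [uː] (rule 3); /i/ → [iː] (rule 3).
All other segments surface unchanged.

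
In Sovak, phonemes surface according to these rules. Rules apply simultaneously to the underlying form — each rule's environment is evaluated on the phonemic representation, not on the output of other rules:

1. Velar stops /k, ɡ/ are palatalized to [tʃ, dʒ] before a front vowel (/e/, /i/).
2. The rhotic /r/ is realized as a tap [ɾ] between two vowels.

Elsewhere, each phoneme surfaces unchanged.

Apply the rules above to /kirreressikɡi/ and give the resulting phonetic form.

/k/ (word-initial): before a front vowel, so rule 1 applies → [tʃ].
/i/ — not in any rule's target class → [i].
/r/ — between /i/ and /r/; rule 2 does not apply here → [r].
/r/ (between /r/ and /e/) fails the environment for rule 2, so it stays [r].
/e/ — not in any rule's target class → [e].
/r/ — between /e/ and /e/, between two vowels — surfaces as [ɾ] (rule 2).
/e/ (between /r/ and /s/): no rule targets it → [e].
/s/ — not in any rule's target class → [s].
/s/ (between /s/ and /i/): no rule targets it → [s].
/i/ (between /s/ and /k/) is unaffected → [i].
/k/ (between /i/ and /ɡ/) fails the environment for rule 1, so it stays [k].
/ɡ/ (between /k/ and /i/) occurs before a front vowel → [dʒ] by rule 1.
/i/ (word-final): no rule targets it → [i].

[tʃirreɾessikdʒi]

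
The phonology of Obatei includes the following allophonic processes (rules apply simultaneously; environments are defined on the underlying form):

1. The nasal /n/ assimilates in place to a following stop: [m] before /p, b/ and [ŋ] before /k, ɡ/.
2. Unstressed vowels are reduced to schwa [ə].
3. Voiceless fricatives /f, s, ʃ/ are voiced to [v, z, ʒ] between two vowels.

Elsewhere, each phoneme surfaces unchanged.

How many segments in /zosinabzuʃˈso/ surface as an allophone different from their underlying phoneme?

5

Segments that undergo a rule: /o/ → [ə] (rule 2); /s/ → [z] (rule 3); /i/ → [ə] (rule 2); /a/ → [ə] (rule 2); /u/ → [ə] (rule 2).
All other segments surface unchanged.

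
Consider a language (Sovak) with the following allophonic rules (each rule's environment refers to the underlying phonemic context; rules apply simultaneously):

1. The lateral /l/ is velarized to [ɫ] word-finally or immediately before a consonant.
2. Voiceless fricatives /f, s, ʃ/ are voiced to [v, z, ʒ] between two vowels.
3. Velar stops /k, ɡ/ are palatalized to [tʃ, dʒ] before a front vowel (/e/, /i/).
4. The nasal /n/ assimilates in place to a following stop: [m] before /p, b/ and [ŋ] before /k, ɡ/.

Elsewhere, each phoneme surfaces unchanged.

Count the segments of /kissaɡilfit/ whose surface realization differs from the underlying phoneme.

3

Segments that undergo a rule: /k/ → [tʃ] (rule 3); /ɡ/ → [dʒ] (rule 3); /l/ → [ɫ] (rule 1).
All other segments surface unchanged.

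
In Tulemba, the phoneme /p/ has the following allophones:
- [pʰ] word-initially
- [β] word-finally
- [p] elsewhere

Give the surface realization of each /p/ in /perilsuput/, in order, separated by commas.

Occurrence 1 (position 1): word-initially → [pʰ].
Occurrence 2 (position 8): no conditioning environment matches → elsewhere allophone [p].

[pʰ], [p]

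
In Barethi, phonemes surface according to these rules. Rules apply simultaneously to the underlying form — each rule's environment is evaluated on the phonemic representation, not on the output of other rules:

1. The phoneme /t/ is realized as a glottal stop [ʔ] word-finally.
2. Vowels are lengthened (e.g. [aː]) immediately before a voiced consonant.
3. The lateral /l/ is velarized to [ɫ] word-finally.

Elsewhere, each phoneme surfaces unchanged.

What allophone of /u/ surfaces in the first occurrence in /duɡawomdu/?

/u/ (between /d/ and /ɡ/): before a voiced consonant, so rule 2 applies → [uː].

[uː]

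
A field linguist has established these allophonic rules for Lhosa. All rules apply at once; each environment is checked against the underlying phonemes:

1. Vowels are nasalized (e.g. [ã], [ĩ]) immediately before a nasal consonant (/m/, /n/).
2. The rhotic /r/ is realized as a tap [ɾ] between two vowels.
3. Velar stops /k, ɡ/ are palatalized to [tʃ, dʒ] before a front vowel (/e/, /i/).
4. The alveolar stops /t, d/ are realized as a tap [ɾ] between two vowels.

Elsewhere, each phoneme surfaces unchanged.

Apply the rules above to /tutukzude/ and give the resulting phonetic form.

/t/ (word-initial): rule 4 targets it, but not between two vowels → unchanged [t].
/u/ (between /t/ and /t/): rule 1 targets it, but not before a nasal consonant → unchanged [u].
/t/ meets the environment for rule 4 (between two vowels) → [ɾ].
/u/ (between /t/ and /k/): rule 1 targets it, but not before a nasal consonant → unchanged [u].
/k/ (between /u/ and /z/) fails the environment for rule 3, so it stays [k].
/z/ — not in any rule's target class → [z].
/u/ (between /z/ and /d/): rule 1 targets it, but not before a nasal consonant → unchanged [u].
/d/ — between /u/ and /e/, between two vowels — surfaces as [ɾ] (rule 4).
/e/ (word-final) is in the target of rule 1 but the environment (before a nasal consonant) is not met → [e].

[tuɾukzuɾe]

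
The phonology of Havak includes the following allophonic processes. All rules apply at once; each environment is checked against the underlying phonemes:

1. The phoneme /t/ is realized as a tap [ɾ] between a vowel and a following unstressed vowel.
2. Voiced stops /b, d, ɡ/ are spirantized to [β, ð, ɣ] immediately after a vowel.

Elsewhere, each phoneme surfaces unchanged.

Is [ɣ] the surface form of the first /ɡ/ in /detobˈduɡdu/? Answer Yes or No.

/ɡ/ — between /u/ and /d/, immediately after a vowel — surfaces as [ɣ] (rule 2).
The actual realization is [ɣ], which matches [ɣ].

Yes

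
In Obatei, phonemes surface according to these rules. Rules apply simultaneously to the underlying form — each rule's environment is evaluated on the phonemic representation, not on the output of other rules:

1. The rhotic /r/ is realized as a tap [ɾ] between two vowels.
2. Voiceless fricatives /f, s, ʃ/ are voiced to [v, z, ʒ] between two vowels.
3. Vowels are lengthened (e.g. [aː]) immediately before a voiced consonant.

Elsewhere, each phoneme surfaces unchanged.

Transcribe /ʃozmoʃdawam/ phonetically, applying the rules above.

/ʃ/ — word-initial; rule 2 does not apply here → [ʃ].
Rule 3 applies to /o/ (between /ʃ/ and /z/: before a voiced consonant) → [oː].
/z/ (between /o/ and /m/) is unaffected → [z].
/m/ (between /z/ and /o/): no rule targets it → [m].
/o/ — between /m/ and /ʃ/; rule 3 does not apply here → [o].
/ʃ/ — between /o/ and /d/; rule 2 does not apply here → [ʃ].
/d/ — not in any rule's target class → [d].
/a/ meets the environment for rule 3 (before a voiced consonant) → [aː].
/w/ (between /a/ and /a/): no rule targets it → [w].
/a/ (between /w/ and /m/): before a voiced consonant, so rule 3 applies → [aː].
/m/ — not in any rule's target class → [m].

[ʃoːzmoʃdaːwaːm]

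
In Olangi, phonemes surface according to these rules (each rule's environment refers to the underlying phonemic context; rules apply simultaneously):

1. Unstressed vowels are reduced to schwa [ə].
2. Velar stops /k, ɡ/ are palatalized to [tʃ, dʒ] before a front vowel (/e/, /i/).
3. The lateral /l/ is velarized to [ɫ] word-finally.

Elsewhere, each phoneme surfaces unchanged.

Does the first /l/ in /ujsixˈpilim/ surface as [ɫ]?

No

/l/ (between /i/ and /i/) is in the target of rule 3 but the environment (word-finally) is not met → [l].
The actual realization is [l], not [ɫ].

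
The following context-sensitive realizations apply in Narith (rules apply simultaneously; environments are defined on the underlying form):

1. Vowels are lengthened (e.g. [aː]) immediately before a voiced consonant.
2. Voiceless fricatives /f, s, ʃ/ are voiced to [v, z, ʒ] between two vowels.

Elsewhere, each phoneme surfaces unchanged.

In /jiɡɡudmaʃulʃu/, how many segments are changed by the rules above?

Segments that undergo a rule: /i/ → [iː] (rule 1); /u/ → [uː] (rule 1); /ʃ/ → [ʒ] (rule 2); /u/ → [uː] (rule 1).
All other segments surface unchanged.

4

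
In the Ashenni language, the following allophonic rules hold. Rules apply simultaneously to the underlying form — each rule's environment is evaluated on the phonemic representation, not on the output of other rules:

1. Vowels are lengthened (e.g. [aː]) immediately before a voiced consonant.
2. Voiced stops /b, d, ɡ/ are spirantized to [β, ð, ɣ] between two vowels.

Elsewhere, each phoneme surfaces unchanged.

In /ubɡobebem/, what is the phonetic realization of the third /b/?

Rule 2 applies to /b/ (between /e/ and /e/: between two vowels) → [β].

[β]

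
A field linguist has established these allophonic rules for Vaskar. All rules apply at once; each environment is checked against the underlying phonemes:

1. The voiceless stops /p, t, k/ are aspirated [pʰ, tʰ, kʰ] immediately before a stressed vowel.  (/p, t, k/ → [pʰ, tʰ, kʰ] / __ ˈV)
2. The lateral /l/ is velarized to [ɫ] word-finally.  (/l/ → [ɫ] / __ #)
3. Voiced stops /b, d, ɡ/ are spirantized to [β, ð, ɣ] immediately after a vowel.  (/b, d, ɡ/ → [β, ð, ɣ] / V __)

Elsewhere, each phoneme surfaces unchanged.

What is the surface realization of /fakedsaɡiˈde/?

[fakeðsaɣiˈðe]

/f/ — not in any rule's target class → [f].
/a/ stays [a].
/k/ (between /a/ and /e/) is in the target of rule 1 but the environment (immediately before a stressed vowel) is not met → [k].
/e/ — not in any rule's target class → [e].
/d/ — between /e/ and /s/, immediately after a vowel — surfaces as [ð] (rule 3).
/s/ (between /d/ and /a/) is unaffected → [s].
/a/ — not in any rule's target class → [a].
Rule 3 applies to /ɡ/ (between /a/ and /i/: immediately after a vowel) → [ɣ].
/i/ — not in any rule's target class → [i].
Rule 3 applies to /d/ (between /i/ and /e/: immediately after a vowel) → [ð].
/e/ stays [e].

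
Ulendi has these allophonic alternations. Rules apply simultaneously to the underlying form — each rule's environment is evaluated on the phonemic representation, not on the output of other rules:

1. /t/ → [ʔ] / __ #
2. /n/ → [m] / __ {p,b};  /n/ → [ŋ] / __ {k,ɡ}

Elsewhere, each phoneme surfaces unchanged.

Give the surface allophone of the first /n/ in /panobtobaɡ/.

/n/ (between /a/ and /o/): rule 2 targets it, but not before a labial or velar stop → unchanged [n].

[n]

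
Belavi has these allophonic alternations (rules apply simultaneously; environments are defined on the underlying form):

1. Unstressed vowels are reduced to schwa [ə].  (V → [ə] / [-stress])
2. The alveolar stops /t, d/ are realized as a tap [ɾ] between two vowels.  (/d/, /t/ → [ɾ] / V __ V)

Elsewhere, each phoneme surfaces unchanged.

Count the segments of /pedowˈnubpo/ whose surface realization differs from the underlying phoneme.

Segments that undergo a rule: /e/ → [ə] (rule 1); /d/ → [ɾ] (rule 2); /o/ → [ə] (rule 1); /o/ → [ə] (rule 1).
All other segments surface unchanged.

4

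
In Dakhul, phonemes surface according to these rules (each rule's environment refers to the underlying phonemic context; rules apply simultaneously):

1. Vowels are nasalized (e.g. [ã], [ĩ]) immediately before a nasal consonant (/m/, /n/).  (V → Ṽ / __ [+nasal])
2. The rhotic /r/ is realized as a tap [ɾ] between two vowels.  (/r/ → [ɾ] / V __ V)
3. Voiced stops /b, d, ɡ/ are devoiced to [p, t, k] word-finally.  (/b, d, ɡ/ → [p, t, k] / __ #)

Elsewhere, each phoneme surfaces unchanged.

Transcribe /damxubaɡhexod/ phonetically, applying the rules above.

/d/ (word-initial) is in the target of rule 3 but the environment (word-finally) is not met → [d].
Rule 1 applies to /a/ (between /d/ and /m/: before a nasal consonant) → [ã].
/u/ (between /x/ and /b/): rule 1 targets it, but not before a nasal consonant → unchanged [u].
/b/ — between /u/ and /a/; rule 3 does not apply here → [b].
/a/ — between /b/ and /ɡ/; rule 1 does not apply here → [a].
/ɡ/ (between /a/ and /h/): rule 3 targets it, but not word-finally → unchanged [ɡ].
/e/ (between /h/ and /x/): rule 1 targets it, but not before a nasal consonant → unchanged [e].
/o/ (between /x/ and /d/) is in the target of rule 1 but the environment (before a nasal consonant) is not met → [o].
Rule 3 applies to /d/ (word-final: word-finally) → [t].

[dãmxubaɡhexot]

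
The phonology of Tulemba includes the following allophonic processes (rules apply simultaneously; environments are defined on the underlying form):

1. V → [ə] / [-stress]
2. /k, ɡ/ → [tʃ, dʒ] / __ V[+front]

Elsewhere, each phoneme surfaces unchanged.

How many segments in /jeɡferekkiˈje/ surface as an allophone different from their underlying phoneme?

Segments that undergo a rule: /e/ → [ə] (rule 1); /e/ → [ə] (rule 1); /e/ → [ə] (rule 1); /k/ → [tʃ] (rule 2); /i/ → [ə] (rule 1).
All other segments surface unchanged.

5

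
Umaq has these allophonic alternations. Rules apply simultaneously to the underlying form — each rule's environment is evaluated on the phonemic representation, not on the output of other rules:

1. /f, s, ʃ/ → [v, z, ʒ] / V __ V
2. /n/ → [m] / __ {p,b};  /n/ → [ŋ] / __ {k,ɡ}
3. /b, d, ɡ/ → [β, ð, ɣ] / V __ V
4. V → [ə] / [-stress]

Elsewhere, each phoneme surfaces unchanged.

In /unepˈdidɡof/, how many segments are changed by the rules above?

3

Segments that undergo a rule: /u/ → [ə] (rule 4); /e/ → [ə] (rule 4); /o/ → [ə] (rule 4).
All other segments surface unchanged.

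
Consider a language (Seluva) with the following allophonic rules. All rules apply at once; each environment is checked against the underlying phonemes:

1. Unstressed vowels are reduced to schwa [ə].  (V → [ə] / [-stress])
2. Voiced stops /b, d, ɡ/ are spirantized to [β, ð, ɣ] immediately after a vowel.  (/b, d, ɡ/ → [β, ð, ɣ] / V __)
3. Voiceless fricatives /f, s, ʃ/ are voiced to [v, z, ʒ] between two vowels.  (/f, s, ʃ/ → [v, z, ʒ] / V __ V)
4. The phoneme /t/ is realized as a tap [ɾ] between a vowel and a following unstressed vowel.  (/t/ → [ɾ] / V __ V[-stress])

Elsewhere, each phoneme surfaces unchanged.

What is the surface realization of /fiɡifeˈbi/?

[fəɣəvəˈβi]

/f/ (word-initial) is in the target of rule 3 but the environment (between two vowels) is not met → [f].
/i/ meets the environment for rule 1 (in an unstressed syllable) → [ə].
/ɡ/ (between /i/ and /i/) occurs immediately after a vowel → [ɣ] by rule 2.
/i/ — between /ɡ/ and /f/, in an unstressed syllable — surfaces as [ə] (rule 1).
Rule 3 applies to /f/ (between /i/ and /e/: between two vowels) → [v].
/e/ meets the environment for rule 1 (in an unstressed syllable) → [ə].
/b/ (between /e/ and /i/) occurs immediately after a vowel → [β] by rule 2.
/i/ — word-final; rule 1 does not apply here → [i].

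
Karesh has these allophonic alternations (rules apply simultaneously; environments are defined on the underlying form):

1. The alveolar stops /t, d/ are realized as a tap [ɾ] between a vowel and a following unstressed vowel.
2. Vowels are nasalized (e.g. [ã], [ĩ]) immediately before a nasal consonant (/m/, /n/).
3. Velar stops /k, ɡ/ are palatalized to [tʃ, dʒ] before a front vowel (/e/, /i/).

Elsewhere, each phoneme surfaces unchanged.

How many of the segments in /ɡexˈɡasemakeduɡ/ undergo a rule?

Segments that undergo a rule: /ɡ/ → [dʒ] (rule 3); /e/ → [ẽ] (rule 2); /k/ → [tʃ] (rule 3); /d/ → [ɾ] (rule 1).
All other segments surface unchanged.

4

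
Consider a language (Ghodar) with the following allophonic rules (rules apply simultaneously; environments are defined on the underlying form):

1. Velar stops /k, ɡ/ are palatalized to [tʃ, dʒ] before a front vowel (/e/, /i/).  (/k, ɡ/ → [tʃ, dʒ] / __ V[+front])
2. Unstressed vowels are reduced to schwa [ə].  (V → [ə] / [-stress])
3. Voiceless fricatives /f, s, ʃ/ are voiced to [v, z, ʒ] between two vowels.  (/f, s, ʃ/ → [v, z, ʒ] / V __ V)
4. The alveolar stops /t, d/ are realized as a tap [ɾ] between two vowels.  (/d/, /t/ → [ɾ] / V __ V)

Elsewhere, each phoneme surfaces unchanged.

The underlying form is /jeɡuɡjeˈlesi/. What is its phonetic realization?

[jəɡəɡjəˈlezə]

/e/ (between /j/ and /ɡ/): in an unstressed syllable, so rule 2 applies → [ə].
/ɡ/ — between /e/ and /u/; rule 1 does not apply here → [ɡ].
/u/ (between /ɡ/ and /ɡ/) occurs in an unstressed syllable → [ə] by rule 2.
/ɡ/ — between /u/ and /j/; rule 1 does not apply here → [ɡ].
/e/ (between /j/ and /l/): in an unstressed syllable, so rule 2 applies → [ə].
/e/ (between /l/ and /s/) is in the target of rule 2 but the environment (in an unstressed syllable) is not met → [e].
/s/ (between /e/ and /i/) occurs between two vowels → [z] by rule 3.
/i/ meets the environment for rule 2 (in an unstressed syllable) → [ə].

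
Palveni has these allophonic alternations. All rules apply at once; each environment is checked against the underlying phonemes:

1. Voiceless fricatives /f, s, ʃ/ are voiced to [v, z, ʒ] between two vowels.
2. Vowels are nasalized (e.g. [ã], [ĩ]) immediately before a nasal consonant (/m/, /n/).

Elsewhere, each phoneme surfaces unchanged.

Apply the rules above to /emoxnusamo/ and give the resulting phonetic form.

[ẽmoxnuzãmo]

/e/ (word-initial) occurs before a nasal consonant → [ẽ] by rule 2.
/o/ (between /m/ and /x/) is in the target of rule 2 but the environment (before a nasal consonant) is not met → [o].
/u/ (between /n/ and /s/) is in the target of rule 2 but the environment (before a nasal consonant) is not met → [u].
/s/ — between /u/ and /a/, between two vowels — surfaces as [z] (rule 1).
/a/ (between /s/ and /m/): before a nasal consonant, so rule 2 applies → [ã].
/o/ — word-final; rule 2 does not apply here → [o].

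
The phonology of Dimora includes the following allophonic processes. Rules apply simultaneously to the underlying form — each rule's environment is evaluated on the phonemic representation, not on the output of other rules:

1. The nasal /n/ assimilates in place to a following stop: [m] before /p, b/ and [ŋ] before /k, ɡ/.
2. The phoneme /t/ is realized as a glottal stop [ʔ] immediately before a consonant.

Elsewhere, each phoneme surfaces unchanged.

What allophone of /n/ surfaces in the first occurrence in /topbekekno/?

/n/ — between /k/ and /o/; rule 1 does not apply here → [n].

[n]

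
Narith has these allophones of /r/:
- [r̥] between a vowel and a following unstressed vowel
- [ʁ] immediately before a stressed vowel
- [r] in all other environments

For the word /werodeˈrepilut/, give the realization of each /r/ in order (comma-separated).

Occurrence 1 (position 3): between a vowel and a following unstressed vowel → [r̥].
Occurrence 2 (position 7): immediately before a stressed vowel → [ʁ].

[r̥], [ʁ]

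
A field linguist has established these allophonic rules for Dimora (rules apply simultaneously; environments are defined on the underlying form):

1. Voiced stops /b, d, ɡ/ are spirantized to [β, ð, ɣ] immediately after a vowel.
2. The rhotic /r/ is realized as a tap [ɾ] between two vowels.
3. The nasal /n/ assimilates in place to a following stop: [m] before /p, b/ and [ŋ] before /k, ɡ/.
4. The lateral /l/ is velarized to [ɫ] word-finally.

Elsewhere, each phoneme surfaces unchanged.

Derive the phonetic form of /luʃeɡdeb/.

/l/ — word-initial; rule 4 does not apply here → [l].
/u/ stays [u].
/ʃ/ (between /u/ and /e/): no rule targets it → [ʃ].
/e/ (between /ʃ/ and /ɡ/): no rule targets it → [e].
/ɡ/ (between /e/ and /d/): immediately after a vowel, so rule 1 applies → [ɣ].
/d/ (between /ɡ/ and /e/) is in the target of rule 1 but the environment (immediately after a vowel) is not met → [d].
/e/ (between /d/ and /b/) is unaffected → [e].
/b/ — word-final, immediately after a vowel — surfaces as [β] (rule 1).

[luʃeɣdeβ]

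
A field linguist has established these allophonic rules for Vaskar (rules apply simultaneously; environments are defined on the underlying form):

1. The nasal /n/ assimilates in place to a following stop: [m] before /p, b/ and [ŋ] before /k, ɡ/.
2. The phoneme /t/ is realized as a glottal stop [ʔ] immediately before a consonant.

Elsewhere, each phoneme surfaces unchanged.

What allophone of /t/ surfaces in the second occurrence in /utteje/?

/t/ (between /t/ and /e/) fails the environment for rule 2, so it stays [t].

[t]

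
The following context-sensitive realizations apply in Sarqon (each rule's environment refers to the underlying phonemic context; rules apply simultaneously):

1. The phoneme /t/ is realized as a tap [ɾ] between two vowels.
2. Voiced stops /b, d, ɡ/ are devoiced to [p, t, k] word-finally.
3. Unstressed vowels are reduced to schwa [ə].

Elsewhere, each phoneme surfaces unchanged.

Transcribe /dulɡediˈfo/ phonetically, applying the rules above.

/d/ (word-initial) is in the target of rule 2 but the environment (word-finally) is not met → [d].
/u/ meets the environment for rule 3 (in an unstressed syllable) → [ə].
/l/ (between /u/ and /ɡ/) is unaffected → [l].
/ɡ/ (between /l/ and /e/) fails the environment for rule 2, so it stays [ɡ].
/e/ meets the environment for rule 3 (in an unstressed syllable) → [ə].
/d/ (between /e/ and /i/) fails the environment for rule 2, so it stays [d].
/i/ (between /d/ and /f/) occurs in an unstressed syllable → [ə] by rule 3.
/f/ — not in any rule's target class → [f].
/o/ — word-final; rule 3 does not apply here → [o].

[dəlɡədəˈfo]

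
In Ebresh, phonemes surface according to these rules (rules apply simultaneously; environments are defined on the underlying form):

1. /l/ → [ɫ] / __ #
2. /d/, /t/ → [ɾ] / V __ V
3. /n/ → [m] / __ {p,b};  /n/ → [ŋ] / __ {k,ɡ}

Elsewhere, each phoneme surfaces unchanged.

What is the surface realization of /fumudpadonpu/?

[fumudpaɾompu]

/f/ (word-initial): no rule targets it → [f].
/u/ — not in any rule's target class → [u].
/m/ (between /u/ and /u/) is unaffected → [m].
/u/ (between /m/ and /d/): no rule targets it → [u].
/d/ (between /u/ and /p/) fails the environment for rule 2, so it stays [d].
/p/ (between /d/ and /a/): no rule targets it → [p].
/a/ stays [a].
/d/ — between /a/ and /o/, between two vowels — surfaces as [ɾ] (rule 2).
/o/ (between /d/ and /n/) is unaffected → [o].
/n/ — between /o/ and /p/, before a labial or velar stop — surfaces as [m] (rule 3).
/p/ (between /n/ and /u/): no rule targets it → [p].
/u/ (word-final): no rule targets it → [u].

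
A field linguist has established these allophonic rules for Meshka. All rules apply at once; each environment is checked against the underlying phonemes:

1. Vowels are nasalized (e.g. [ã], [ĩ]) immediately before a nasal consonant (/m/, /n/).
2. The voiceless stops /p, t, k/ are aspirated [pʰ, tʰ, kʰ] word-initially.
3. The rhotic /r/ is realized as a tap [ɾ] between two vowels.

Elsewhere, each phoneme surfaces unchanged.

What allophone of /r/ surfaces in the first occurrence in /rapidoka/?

/r/ (word-initial): rule 3 targets it, but not between two vowels → unchanged [r].

[r]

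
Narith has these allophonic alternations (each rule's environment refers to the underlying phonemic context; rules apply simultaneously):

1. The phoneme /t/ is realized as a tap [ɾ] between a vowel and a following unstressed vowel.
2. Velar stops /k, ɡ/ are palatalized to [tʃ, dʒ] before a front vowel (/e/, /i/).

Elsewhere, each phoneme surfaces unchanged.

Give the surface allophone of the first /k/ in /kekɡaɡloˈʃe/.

/k/ meets the environment for rule 2 (before a front vowel) → [tʃ].

[tʃ]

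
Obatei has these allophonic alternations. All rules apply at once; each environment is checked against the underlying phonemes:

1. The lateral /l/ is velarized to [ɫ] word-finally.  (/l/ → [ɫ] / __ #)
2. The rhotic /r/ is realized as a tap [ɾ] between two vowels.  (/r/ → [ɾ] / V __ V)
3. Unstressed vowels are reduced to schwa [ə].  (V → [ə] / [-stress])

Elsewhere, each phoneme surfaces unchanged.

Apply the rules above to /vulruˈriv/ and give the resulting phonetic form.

/v/ — not in any rule's target class → [v].
/u/ (between /v/ and /l/): in an unstressed syllable, so rule 3 applies → [ə].
/l/ (between /u/ and /r/) fails the environment for rule 1, so it stays [l].
/r/ (between /l/ and /u/) is in the target of rule 2 but the environment (between two vowels) is not met → [r].
Rule 3 applies to /u/ (between /r/ and /r/: in an unstressed syllable) → [ə].
Rule 2 applies to /r/ (between /u/ and /i/: between two vowels) → [ɾ].
/i/ (between /r/ and /v/) is in the target of rule 3 but the environment (in an unstressed syllable) is not met → [i].
/v/ stays [v].

[vəlrəˈɾiv]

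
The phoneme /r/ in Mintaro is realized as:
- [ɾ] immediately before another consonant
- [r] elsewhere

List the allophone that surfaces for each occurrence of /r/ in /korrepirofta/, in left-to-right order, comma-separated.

Occurrence 1 (position 3): immediately before another consonant → [ɾ].
Occurrence 2 (position 4): no conditioning environment matches → elsewhere allophone [r].
Occurrence 3 (position 8): no conditioning environment matches → elsewhere allophone [r].

[ɾ], [r], [r]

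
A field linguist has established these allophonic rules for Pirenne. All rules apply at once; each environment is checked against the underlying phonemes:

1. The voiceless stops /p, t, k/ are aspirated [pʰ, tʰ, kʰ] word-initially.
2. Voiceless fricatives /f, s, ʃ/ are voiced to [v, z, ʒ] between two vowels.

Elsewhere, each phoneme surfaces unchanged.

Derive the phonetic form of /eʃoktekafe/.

/e/ — not in any rule's target class → [e].
/ʃ/ (between /e/ and /o/): between two vowels, so rule 2 applies → [ʒ].
/o/ (between /ʃ/ and /k/) is unaffected → [o].
/k/ (between /o/ and /t/) is in the target of rule 1 but the environment (word-initially) is not met → [k].
/t/ (between /k/ and /e/): rule 1 targets it, but not word-initially → unchanged [t].
/e/ — not in any rule's target class → [e].
/k/ (between /e/ and /a/): rule 1 targets it, but not word-initially → unchanged [k].
/a/ (between /k/ and /f/): no rule targets it → [a].
/f/ meets the environment for rule 2 (between two vowels) → [v].
/e/ (word-final): no rule targets it → [e].

[eʒoktekave]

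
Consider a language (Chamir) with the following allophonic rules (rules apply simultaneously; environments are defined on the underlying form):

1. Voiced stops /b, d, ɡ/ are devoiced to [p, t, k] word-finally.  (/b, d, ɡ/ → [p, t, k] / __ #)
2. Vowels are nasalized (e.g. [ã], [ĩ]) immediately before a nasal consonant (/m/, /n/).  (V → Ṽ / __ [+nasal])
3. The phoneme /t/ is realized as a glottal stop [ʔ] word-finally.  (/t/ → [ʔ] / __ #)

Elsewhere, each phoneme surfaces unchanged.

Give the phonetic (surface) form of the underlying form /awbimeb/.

/a/ — word-initial; rule 2 does not apply here → [a].
/w/ (between /a/ and /b/): no rule targets it → [w].
/b/ (between /w/ and /i/) fails the environment for rule 1, so it stays [b].
/i/ meets the environment for rule 2 (before a nasal consonant) → [ĩ].
/m/ — not in any rule's target class → [m].
/e/ — between /m/ and /b/; rule 2 does not apply here → [e].
/b/ (word-final): word-finally, so rule 1 applies → [p].

[awbĩmep]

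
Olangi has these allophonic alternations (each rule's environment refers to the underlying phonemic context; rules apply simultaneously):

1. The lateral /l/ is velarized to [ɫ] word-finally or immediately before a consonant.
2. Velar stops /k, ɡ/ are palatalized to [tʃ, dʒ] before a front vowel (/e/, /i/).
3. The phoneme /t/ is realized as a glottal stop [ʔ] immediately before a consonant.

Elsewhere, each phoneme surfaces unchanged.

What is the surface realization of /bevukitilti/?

[bevutʃitiɫti]

Rule 2 applies to /k/ (between /u/ and /i/: before a front vowel) → [tʃ].
/t/ (between /i/ and /i/) is in the target of rule 3 but the environment (immediately before a consonant) is not met → [t].
/l/ (between /i/ and /t/) occurs word-finally or immediately before a consonant → [ɫ] by rule 1.
/t/ (between /l/ and /i/) fails the environment for rule 3, so it stays [t].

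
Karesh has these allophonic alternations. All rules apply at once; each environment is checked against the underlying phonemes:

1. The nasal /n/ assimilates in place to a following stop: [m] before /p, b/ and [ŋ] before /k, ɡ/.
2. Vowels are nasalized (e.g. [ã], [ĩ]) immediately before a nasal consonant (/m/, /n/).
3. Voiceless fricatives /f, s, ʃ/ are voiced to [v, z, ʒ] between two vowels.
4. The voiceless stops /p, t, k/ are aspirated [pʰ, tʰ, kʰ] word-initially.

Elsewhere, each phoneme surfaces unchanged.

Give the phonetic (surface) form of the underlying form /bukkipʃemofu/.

/b/ — not in any rule's target class → [b].
/u/ (between /b/ and /k/) fails the environment for rule 2, so it stays [u].
/k/ (between /u/ and /k/) is in the target of rule 4 but the environment (word-initially) is not met → [k].
/k/ (between /k/ and /i/): rule 4 targets it, but not word-initially → unchanged [k].
/i/ (between /k/ and /p/) fails the environment for rule 2, so it stays [i].
/p/ (between /i/ and /ʃ/) is in the target of rule 4 but the environment (word-initially) is not met → [p].
/ʃ/ — between /p/ and /e/; rule 3 does not apply here → [ʃ].
Rule 2 applies to /e/ (between /ʃ/ and /m/: before a nasal consonant) → [ẽ].
/m/ (between /e/ and /o/): no rule targets it → [m].
/o/ — between /m/ and /f/; rule 2 does not apply here → [o].
/f/ (between /o/ and /u/): between two vowels, so rule 3 applies → [v].
/u/ (word-final): rule 2 targets it, but not before a nasal consonant → unchanged [u].

[bukkipʃẽmovu]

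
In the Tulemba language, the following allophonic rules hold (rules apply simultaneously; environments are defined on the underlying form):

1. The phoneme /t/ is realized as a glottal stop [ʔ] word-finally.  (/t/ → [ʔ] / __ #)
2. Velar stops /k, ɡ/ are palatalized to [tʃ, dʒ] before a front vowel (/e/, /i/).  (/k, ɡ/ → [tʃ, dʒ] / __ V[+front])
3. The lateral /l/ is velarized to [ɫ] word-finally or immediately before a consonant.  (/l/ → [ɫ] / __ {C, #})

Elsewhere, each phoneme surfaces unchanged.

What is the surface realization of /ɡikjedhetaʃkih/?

/ɡ/ meets the environment for rule 2 (before a front vowel) → [dʒ].
/i/ stays [i].
/k/ — between /i/ and /j/; rule 2 does not apply here → [k].
/j/ (between /k/ and /e/) is unaffected → [j].
/e/ — not in any rule's target class → [e].
/d/ (between /e/ and /h/): no rule targets it → [d].
/h/ — not in any rule's target class → [h].
/e/ (between /h/ and /t/) is unaffected → [e].
/t/ (between /e/ and /a/): rule 1 targets it, but not word-finally → unchanged [t].
/a/ — not in any rule's target class → [a].
/ʃ/ (between /a/ and /k/) is unaffected → [ʃ].
/k/ meets the environment for rule 2 (before a front vowel) → [tʃ].
/i/ (between /k/ and /h/): no rule targets it → [i].
/h/ (word-final) is unaffected → [h].

[dʒikjedhetaʃtʃih]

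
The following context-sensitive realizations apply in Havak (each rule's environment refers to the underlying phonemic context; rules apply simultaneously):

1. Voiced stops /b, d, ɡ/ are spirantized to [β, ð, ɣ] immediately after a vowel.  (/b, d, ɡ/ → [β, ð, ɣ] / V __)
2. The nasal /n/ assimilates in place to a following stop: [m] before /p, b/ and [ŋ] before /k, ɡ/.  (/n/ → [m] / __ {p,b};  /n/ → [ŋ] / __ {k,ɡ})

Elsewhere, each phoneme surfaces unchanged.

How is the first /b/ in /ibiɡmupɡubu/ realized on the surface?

[β]

/b/ (between /i/ and /i/) occurs immediately after a vowel → [β] by rule 1.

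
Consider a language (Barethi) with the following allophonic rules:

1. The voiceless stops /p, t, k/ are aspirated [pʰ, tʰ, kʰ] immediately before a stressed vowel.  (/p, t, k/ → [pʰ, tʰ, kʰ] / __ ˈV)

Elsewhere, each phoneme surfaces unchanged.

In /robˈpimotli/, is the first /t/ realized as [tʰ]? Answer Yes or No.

No

/t/ (between /o/ and /l/) fails the environment for rule 1, so it stays [t].
The actual realization is [t], not [tʰ].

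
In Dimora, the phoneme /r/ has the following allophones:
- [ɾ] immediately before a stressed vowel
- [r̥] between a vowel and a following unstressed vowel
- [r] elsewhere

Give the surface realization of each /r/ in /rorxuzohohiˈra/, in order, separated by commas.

Occurrence 1 (position 1): no conditioning environment matches → elsewhere allophone [r].
Occurrence 2 (position 3): no conditioning environment matches → elsewhere allophone [r].
Occurrence 3 (position 12): immediately before a stressed vowel → [ɾ].

[r], [r], [ɾ]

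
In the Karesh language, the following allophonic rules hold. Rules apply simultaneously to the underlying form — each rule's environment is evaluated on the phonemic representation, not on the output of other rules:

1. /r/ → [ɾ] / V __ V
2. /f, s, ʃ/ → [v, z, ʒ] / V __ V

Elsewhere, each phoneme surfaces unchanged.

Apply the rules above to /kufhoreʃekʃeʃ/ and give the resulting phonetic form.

[kufhoɾeʒekʃeʃ]

/k/ (word-initial): no rule targets it → [k].
/u/ (between /k/ and /f/) is unaffected → [u].
/f/ (between /u/ and /h/) fails the environment for rule 2, so it stays [f].
/h/ (between /f/ and /o/) is unaffected → [h].
/o/ (between /h/ and /r/) is unaffected → [o].
/r/ meets the environment for rule 1 (between two vowels) → [ɾ].
/e/ stays [e].
Rule 2 applies to /ʃ/ (between /e/ and /e/: between two vowels) → [ʒ].
/e/ stays [e].
/k/ (between /e/ and /ʃ/) is unaffected → [k].
/ʃ/ (between /k/ and /e/) fails the environment for rule 2, so it stays [ʃ].
/e/ — not in any rule's target class → [e].
/ʃ/ (word-final) fails the environment for rule 2, so it stays [ʃ].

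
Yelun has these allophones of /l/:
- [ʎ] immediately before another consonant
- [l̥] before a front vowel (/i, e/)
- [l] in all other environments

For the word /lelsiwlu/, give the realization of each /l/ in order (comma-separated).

[l̥], [ʎ], [l]

Occurrence 1 (position 1): before a front vowel (/i, e/) → [l̥].
Occurrence 2 (position 3): immediately before another consonant → [ʎ].
Occurrence 3 (position 7): no conditioning environment matches → elsewhere allophone [l].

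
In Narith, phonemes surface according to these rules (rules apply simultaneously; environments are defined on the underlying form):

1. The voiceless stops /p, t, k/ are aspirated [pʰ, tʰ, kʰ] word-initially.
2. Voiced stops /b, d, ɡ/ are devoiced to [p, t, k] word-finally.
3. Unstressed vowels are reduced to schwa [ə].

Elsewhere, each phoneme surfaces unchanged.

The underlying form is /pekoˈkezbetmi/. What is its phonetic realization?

[pʰəkəˈkezbətmə]

/p/ (word-initial): word-initially, so rule 1 applies → [pʰ].
/e/ meets the environment for rule 3 (in an unstressed syllable) → [ə].
/k/ (between /e/ and /o/) fails the environment for rule 1, so it stays [k].
/o/ (between /k/ and /k/) occurs in an unstressed syllable → [ə] by rule 3.
/k/ — between /o/ and /e/; rule 1 does not apply here → [k].
/e/ (between /k/ and /z/): rule 3 targets it, but not in an unstressed syllable → unchanged [e].
/z/ stays [z].
/b/ — between /z/ and /e/; rule 2 does not apply here → [b].
/e/ (between /b/ and /t/): in an unstressed syllable, so rule 3 applies → [ə].
/t/ — between /e/ and /m/; rule 1 does not apply here → [t].
/m/ stays [m].
/i/ — word-final, in an unstressed syllable — surfaces as [ə] (rule 3).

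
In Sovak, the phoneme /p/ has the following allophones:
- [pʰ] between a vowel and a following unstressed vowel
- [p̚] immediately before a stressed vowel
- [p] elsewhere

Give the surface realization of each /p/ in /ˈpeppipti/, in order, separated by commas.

Occurrence 1 (position 1): immediately before a stressed vowel → [p̚].
Occurrence 2 (position 3): no conditioning environment matches → elsewhere allophone [p].
Occurrence 3 (position 4): no conditioning environment matches → elsewhere allophone [p].
Occurrence 4 (position 6): no conditioning environment matches → elsewhere allophone [p].

[p̚], [p], [p], [p]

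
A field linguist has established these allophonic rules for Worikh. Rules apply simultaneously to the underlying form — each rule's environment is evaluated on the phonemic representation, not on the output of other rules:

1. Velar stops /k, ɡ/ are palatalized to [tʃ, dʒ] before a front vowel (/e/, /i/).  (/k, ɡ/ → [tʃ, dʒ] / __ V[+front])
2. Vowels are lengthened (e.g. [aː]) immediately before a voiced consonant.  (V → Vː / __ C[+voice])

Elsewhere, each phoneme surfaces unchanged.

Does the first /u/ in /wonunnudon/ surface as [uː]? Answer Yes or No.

/u/ (between /n/ and /n/) occurs before a voiced consonant → [uː] by rule 2.
The actual realization is [uː], which matches [uː].

Yes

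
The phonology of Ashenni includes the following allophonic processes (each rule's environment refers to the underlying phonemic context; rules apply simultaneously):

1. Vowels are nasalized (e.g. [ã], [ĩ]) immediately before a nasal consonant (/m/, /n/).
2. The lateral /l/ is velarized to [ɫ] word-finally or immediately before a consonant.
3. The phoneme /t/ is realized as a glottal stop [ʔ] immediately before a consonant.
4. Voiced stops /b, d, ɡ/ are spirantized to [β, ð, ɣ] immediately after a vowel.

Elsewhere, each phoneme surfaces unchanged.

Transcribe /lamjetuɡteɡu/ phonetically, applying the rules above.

/l/ (word-initial): rule 2 targets it, but not word-finally or immediately before a consonant → unchanged [l].
/a/ meets the environment for rule 1 (before a nasal consonant) → [ã].
/e/ — between /j/ and /t/; rule 1 does not apply here → [e].
/t/ (between /e/ and /u/): rule 3 targets it, but not immediately before a consonant → unchanged [t].
/u/ (between /t/ and /ɡ/) is in the target of rule 1 but the environment (before a nasal consonant) is not met → [u].
/ɡ/ — between /u/ and /t/, immediately after a vowel — surfaces as [ɣ] (rule 4).
/t/ (between /ɡ/ and /e/): rule 3 targets it, but not immediately before a consonant → unchanged [t].
/e/ (between /t/ and /ɡ/) fails the environment for rule 1, so it stays [e].
Rule 4 applies to /ɡ/ (between /e/ and /u/: immediately after a vowel) → [ɣ].
/u/ — word-final; rule 1 does not apply here → [u].

[lãmjetuɣteɣu]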